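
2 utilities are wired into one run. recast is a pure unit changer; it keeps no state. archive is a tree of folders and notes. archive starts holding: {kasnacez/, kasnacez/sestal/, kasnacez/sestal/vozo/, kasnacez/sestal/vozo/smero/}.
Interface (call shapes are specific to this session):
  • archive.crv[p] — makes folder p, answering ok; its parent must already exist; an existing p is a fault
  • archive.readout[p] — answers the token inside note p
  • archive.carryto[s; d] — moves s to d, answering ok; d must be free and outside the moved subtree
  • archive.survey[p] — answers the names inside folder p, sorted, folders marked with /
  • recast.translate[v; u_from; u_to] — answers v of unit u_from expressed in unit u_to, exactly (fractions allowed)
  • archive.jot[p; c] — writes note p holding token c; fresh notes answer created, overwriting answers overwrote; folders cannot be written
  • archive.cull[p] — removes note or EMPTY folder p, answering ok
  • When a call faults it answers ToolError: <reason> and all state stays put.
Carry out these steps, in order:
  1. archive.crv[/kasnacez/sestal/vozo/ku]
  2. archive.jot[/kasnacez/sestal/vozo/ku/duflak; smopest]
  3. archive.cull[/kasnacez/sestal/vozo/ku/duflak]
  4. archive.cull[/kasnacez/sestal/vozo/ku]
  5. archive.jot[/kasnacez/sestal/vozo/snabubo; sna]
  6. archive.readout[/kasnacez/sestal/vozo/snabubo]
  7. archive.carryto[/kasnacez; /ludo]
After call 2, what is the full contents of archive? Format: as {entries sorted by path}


Answer: {kasnacez/, kasnacez/sestal/, kasnacez/sestal/vozo/, kasnacez/sestal/vozo/ku/, kasnacez/sestal/vozo/ku/duflak=smopest, kasnacez/sestal/vozo/smero/}

Derivation:
// 1. crv(p: /kasnacez/sestal/vozo/ku) == ok
// 2. jot(p: /kasnacez/sestal/vozo/ku/duflak, c: smopest) == created
// 3. cull(p: /kasnacez/sestal/vozo/ku/duflak) == ok
// 4. cull(p: /kasnacez/sestal/vozo/ku) == ok
// 5. jot(p: /kasnacez/sestal/vozo/snabubo, c: sna) == created
// 6. readout(p: /kasnacez/sestal/vozo/snabubo) == sna
// 7. carryto(s: /kasnacez, d: /ludo) == ok


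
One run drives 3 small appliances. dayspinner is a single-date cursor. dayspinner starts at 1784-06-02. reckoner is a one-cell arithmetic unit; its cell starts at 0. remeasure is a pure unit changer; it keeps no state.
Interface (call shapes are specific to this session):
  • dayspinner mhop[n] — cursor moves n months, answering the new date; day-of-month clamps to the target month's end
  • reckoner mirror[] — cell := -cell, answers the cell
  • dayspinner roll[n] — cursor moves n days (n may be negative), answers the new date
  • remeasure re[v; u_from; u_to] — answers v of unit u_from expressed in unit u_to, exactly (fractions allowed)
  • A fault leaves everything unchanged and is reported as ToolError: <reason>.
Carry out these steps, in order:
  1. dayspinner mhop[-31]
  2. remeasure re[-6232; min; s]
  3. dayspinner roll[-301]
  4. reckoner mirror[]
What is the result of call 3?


Act: dayspinner mhop[n: -31]
Obs: 1781-11-02
Act: remeasure re[v: -6232; u_from: min; u_to: s]
Obs: -373920
Act: dayspinner roll[n: -301]
Obs: 1781-01-05
Act: reckoner mirror[]
Obs: 0

Answer: 1781-01-05


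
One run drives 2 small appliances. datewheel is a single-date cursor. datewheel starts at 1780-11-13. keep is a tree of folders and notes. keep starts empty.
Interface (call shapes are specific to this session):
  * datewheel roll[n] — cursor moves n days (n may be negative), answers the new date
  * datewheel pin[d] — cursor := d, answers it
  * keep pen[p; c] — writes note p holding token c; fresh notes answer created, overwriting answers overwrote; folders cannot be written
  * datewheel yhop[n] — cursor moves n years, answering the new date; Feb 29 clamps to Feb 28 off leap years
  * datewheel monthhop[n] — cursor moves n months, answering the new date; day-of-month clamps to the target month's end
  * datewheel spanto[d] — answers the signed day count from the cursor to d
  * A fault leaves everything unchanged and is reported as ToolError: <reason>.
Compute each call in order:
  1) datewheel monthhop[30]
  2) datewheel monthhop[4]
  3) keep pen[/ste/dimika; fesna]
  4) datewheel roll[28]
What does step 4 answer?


-> datewheel monthhop(30)
<- 1783-05-13
-> datewheel monthhop(4)
<- 1783-09-13
-> keep pen(/ste/dimika, fesna)
<- ToolError: no parent
-> datewheel roll(28)
<- 1783-10-11

Answer: 1783-10-11


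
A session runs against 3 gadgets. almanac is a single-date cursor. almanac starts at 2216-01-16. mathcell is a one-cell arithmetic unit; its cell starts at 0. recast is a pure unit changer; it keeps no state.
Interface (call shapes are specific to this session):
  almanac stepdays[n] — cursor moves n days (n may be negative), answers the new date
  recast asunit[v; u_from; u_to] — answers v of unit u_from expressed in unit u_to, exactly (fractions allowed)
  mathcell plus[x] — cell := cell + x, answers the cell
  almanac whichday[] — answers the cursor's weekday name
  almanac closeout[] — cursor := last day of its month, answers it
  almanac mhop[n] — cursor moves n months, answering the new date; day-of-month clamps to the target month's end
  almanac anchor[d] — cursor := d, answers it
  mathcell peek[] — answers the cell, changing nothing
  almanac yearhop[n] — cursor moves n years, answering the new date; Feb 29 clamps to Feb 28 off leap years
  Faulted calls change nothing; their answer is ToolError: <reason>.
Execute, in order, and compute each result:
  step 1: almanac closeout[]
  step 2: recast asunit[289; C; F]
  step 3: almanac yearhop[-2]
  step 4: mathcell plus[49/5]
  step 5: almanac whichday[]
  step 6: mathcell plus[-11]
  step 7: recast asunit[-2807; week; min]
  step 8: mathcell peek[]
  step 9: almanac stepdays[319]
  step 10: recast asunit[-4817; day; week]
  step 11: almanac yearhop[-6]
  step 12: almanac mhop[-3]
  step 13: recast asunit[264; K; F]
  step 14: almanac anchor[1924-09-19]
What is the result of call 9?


→ almanac closeout()
← 2216-01-31
→ recast asunit(v→289, u_from→C, u_to→F)
← 2761/5
→ almanac yearhop(n→-2)
← 2214-01-31
→ mathcell plus(x→49/5)
← 49/5
→ almanac whichday()
← Monday
→ mathcell plus(x→-11)
← -6/5
→ recast asunit(v→-2807, u_from→week, u_to→min)
← -28294560
→ mathcell peek()
← -6/5
→ almanac stepdays(n→319)
← 2214-12-16
→ recast asunit(v→-4817, u_from→day, u_to→week)
← -4817/7
→ almanac yearhop(n→-6)
← 2208-12-16
→ almanac mhop(n→-3)
← 2208-09-16
→ recast asunit(v→264, u_from→K, u_to→F)
← 1553/100
→ almanac anchor(d→1924-09-19)
← 1924-09-19

Answer: 2214-12-16


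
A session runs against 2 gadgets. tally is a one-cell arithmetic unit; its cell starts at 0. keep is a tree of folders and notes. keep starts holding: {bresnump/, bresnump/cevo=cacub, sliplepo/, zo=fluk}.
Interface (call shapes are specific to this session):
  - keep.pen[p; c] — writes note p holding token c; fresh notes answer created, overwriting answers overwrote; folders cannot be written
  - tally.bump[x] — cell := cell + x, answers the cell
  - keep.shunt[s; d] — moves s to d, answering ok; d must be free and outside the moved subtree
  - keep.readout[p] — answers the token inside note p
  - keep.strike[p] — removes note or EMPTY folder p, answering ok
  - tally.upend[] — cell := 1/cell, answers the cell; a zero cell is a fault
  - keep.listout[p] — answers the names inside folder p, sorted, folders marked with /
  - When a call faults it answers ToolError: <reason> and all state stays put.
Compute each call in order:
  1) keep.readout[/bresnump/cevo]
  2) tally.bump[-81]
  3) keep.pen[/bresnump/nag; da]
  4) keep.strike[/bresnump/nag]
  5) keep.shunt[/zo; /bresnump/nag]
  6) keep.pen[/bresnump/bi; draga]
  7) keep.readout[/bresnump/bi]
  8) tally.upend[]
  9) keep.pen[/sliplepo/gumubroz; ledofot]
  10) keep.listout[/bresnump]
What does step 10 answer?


Answer: [bi, cevo, nag]

Derivation:
I try keep.readout on p='/bresnump/cevo', and see cacub.
Now I run tally.bump on x='-81', → -81.
Invoking keep.pen on p='/bresnump/nag', c='da', and see created.
Then keep.strike on p='/bresnump/nag', and see ok.
I invoke keep.shunt on s='/zo', d='/bresnump/nag', → ok.
Now I run keep.pen on p='/bresnump/bi', c='draga', which returns created.
I invoke keep.readout on p='/bresnump/bi', and see draga.
I try tally.upend(), giving -1/81.
Invoking keep.pen on p='/sliplepo/gumubroz', c='ledofot', and get created.
Invoking keep.listout on p='/bresnump', and see [bi, cevo, nag].


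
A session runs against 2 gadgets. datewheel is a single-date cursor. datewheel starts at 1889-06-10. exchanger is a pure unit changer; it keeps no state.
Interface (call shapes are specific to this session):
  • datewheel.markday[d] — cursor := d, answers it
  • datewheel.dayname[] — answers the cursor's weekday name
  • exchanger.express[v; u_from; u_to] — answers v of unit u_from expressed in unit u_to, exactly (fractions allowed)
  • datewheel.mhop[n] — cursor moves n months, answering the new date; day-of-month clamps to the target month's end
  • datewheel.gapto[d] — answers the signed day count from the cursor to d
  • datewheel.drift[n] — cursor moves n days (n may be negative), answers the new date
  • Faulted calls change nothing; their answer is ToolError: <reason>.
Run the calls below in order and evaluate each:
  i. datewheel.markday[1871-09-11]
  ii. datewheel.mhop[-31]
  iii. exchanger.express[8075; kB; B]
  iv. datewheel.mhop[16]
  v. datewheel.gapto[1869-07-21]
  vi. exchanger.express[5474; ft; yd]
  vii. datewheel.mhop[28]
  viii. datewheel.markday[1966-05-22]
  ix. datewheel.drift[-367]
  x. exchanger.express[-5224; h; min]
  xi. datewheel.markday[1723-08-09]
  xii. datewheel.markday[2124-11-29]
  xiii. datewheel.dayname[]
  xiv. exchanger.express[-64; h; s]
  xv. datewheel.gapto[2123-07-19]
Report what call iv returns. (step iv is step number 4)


Answer: 1870-06-11

Derivation:
# datewheel.markday(1871-09-11) ~> 1871-09-11
# datewheel.mhop(-31) ~> 1869-02-11
# exchanger.express(8075, kB, B) ~> 8075000
# datewheel.mhop(16) ~> 1870-06-11
# datewheel.gapto(1869-07-21) ~> -325
# exchanger.express(5474, ft, yd) ~> 5474/3
# datewheel.mhop(28) ~> 1872-10-11
# datewheel.markday(1966-05-22) ~> 1966-05-22
# datewheel.drift(-367) ~> 1965-05-20
# exchanger.express(-5224, h, min) ~> -313440
# datewheel.markday(1723-08-09) ~> 1723-08-09
# datewheel.markday(2124-11-29) ~> 2124-11-29
# datewheel.dayname() ~> Wednesday
# exchanger.express(-64, h, s) ~> -230400
# datewheel.gapto(2123-07-19) ~> -499


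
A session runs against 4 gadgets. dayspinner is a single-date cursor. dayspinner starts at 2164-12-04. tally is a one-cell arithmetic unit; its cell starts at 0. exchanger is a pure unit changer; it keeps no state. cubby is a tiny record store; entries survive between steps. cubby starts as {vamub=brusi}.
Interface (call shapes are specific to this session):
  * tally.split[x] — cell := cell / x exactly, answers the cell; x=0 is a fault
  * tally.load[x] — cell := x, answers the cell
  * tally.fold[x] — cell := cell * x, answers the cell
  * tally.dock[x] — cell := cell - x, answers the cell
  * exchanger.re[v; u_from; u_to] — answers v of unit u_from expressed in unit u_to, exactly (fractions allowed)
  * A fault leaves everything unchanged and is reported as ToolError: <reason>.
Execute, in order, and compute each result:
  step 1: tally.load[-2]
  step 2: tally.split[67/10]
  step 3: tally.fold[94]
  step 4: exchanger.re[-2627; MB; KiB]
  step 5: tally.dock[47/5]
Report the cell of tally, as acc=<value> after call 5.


Answer: acc=-12549/335

Derivation:
·→ tally.load(x→-2)
·← -2
·→ tally.split(x→67/10)
·← -20/67
·→ tally.fold(x→94)
·← -1880/67
·→ exchanger.re(v→-2627, u_from→MB, u_to→KiB)
·← -41046875/16
·→ tally.dock(x→47/5)
·← -12549/335


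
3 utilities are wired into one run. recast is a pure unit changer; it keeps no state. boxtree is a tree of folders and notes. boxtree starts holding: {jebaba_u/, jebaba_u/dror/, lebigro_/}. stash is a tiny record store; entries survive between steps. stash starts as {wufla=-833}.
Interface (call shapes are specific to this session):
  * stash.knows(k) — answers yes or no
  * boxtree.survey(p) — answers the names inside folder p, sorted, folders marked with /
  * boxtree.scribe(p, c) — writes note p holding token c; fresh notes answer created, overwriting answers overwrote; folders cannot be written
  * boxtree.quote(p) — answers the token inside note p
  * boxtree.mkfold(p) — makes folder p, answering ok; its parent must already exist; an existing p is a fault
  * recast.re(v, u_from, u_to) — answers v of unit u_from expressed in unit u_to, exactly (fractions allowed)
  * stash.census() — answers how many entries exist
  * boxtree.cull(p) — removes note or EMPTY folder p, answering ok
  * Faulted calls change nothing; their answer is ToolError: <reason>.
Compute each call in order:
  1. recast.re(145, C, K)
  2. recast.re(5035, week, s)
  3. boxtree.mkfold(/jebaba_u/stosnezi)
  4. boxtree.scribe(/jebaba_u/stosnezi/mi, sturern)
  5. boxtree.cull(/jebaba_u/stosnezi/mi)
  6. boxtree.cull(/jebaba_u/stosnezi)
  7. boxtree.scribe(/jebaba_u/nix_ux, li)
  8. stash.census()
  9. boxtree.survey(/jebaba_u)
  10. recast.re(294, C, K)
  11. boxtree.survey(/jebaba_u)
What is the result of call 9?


% recast.re v=145 u_from=C u_to=K
[out] 8363/20
% recast.re v=5035 u_from=week u_to=s
[out] 3045168000
% boxtree.mkfold p=/jebaba_u/stosnezi
[out] ok
% boxtree.scribe p=/jebaba_u/stosnezi/mi c=sturern
[out] created
% boxtree.cull p=/jebaba_u/stosnezi/mi
[out] ok
% boxtree.cull p=/jebaba_u/stosnezi
[out] ok
% boxtree.scribe p=/jebaba_u/nix_ux c=li
[out] created
% stash.census
[out] 1
% boxtree.survey p=/jebaba_u
[out] [dror/, nix_ux]
% recast.re v=294 u_from=C u_to=K
[out] 11343/20
% boxtree.survey p=/jebaba_u
[out] [dror/, nix_ux]

Answer: [dror/, nix_ux]


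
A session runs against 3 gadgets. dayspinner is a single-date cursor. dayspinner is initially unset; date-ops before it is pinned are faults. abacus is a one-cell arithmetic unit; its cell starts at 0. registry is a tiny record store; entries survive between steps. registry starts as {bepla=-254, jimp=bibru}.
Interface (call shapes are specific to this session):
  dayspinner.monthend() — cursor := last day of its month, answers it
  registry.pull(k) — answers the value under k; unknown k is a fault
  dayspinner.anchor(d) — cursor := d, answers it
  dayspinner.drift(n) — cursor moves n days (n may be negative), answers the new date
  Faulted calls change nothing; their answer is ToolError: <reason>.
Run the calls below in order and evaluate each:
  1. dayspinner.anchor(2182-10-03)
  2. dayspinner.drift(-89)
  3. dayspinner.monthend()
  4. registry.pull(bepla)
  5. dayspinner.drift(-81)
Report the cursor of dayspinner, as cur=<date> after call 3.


> dayspinner.anchor d: 2182-10-03
:: 2182-10-03
> dayspinner.drift n: -89
:: 2182-07-06
> dayspinner.monthend
:: 2182-07-31
> registry.pull k: bepla
:: -254
> dayspinner.drift n: -81
:: 2182-05-11

Answer: cur=2182-07-31


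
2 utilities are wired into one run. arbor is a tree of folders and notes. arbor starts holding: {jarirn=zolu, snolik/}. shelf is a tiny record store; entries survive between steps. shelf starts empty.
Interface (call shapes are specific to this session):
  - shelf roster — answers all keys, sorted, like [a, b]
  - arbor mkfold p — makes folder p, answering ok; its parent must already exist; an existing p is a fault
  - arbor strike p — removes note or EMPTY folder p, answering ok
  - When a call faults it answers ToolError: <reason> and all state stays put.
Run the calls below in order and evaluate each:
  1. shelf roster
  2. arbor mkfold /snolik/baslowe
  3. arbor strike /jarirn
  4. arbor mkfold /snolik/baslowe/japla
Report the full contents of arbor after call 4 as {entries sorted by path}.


→ shelf roster()
← []
→ arbor mkfold(p→/snolik/baslowe)
← ok
→ arbor strike(p→/jarirn)
← ok
→ arbor mkfold(p→/snolik/baslowe/japla)
← ok

Answer: {snolik/, snolik/baslowe/, snolik/baslowe/japla/}


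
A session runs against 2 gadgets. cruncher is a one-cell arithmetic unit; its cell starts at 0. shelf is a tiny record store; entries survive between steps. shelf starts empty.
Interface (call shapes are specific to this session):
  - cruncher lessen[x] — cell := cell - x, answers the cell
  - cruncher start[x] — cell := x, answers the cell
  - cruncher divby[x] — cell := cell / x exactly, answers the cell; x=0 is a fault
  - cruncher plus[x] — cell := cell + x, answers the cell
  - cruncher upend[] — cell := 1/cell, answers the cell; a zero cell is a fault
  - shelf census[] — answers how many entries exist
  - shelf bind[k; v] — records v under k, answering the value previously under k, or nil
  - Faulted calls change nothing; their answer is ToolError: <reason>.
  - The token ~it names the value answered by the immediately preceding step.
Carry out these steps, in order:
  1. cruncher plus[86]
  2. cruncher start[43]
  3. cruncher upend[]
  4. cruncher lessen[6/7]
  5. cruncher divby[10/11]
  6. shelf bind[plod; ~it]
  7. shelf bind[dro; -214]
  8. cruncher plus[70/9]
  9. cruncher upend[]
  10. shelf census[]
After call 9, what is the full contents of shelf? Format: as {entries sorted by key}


Answer: {dro=-214, plod=-2761/3010}

Derivation:
// cruncher plus(x='86') : 86
// cruncher start(x='43') : 43
// cruncher upend() : 1/43
// cruncher lessen(x='6/7') : -251/301
// cruncher divby(x='10/11') : -2761/3010
// shelf bind(k='plod', v='~it') : nil
// shelf bind(k='dro', v='-214') : nil
// cruncher plus(x='70/9') : 185851/27090
// cruncher upend() : 27090/185851
// shelf census() : 2


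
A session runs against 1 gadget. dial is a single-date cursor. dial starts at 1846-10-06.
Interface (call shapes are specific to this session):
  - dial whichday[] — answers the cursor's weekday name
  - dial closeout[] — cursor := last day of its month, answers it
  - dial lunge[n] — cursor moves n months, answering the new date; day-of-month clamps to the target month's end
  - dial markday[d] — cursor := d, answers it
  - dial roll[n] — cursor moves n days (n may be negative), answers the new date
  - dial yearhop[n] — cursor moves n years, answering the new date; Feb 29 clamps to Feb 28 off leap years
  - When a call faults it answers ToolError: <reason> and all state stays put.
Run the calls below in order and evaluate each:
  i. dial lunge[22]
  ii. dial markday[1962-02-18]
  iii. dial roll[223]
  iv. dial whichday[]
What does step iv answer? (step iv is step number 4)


I try dial lunge(n→22), and get 1848-08-06.
Now I run dial markday(d→1962-02-18): 1962-02-18.
I use dial roll(n→223), and see 1962-09-29.
Calling dial whichday(), and see Saturday.

Answer: Saturday


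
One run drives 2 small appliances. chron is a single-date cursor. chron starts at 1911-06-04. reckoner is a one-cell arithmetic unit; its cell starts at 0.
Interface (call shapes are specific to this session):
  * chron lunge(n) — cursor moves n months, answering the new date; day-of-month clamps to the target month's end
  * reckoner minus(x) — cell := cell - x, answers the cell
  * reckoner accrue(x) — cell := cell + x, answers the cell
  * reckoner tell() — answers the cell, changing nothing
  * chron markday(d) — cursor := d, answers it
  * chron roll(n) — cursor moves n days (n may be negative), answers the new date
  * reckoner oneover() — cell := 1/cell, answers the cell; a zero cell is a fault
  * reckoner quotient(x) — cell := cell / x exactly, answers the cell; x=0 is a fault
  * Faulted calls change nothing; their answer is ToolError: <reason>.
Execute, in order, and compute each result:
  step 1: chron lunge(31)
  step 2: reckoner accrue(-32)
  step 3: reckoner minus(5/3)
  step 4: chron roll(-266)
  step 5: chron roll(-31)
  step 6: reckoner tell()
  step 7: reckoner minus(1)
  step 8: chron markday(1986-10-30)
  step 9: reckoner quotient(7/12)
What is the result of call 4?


% chron lunge n→31
[out] 1914-01-04
% reckoner accrue x→-32
[out] -32
% reckoner minus x→5/3
[out] -101/3
% chron roll n→-266
[out] 1913-04-13
% chron roll n→-31
[out] 1913-03-13
% reckoner tell
[out] -101/3
% reckoner minus x→1
[out] -104/3
% chron markday d→1986-10-30
[out] 1986-10-30
% reckoner quotient x→7/12
[out] -416/7

Answer: 1913-04-13


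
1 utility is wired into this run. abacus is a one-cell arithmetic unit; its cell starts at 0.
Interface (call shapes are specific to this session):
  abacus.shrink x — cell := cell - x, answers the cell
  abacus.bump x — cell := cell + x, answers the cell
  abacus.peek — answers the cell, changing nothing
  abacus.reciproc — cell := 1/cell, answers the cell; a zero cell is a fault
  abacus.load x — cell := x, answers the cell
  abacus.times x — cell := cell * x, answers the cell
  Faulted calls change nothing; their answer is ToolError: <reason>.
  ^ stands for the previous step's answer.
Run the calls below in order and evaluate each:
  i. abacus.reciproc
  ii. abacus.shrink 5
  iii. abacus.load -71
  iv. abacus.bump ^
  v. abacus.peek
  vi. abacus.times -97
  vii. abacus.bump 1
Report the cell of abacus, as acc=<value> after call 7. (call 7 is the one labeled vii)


I invoke abacus.reciproc(), yielding ToolError: reciprocal of zero.
I use abacus.shrink with x: 5, and see -5.
I run abacus.load with x: -71, and see -71.
Invoking abacus.bump with x: ^: -142.
I invoke abacus.peek, → -142.
Then abacus.times with x: -97, and observe 13774.
Next I call abacus.bump with x: 1, and see 13775.

Answer: acc=13775


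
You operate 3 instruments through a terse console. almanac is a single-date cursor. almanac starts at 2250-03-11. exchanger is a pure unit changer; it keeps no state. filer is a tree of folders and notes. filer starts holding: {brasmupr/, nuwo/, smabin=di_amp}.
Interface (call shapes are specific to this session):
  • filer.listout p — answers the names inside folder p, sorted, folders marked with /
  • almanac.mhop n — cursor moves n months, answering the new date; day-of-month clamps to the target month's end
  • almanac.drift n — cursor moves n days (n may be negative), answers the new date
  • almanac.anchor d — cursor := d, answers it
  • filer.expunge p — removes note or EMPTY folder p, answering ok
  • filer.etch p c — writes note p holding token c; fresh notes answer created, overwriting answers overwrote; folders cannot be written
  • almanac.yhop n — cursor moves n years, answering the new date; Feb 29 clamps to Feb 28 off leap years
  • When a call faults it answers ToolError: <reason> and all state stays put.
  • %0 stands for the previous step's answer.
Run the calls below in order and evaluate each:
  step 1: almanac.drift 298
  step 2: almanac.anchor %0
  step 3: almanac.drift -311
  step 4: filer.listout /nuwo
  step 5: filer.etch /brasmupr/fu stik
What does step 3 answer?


Answer: 2250-02-26

Derivation:
Next I call almanac.drift using n→298, — result: 2251-01-03.
I invoke almanac.anchor using d→%0, and get 2251-01-03.
I try almanac.drift using n→-311, giving 2250-02-26.
I call filer.listout using p→/nuwo, and get [].
Next I call filer.etch using p→/brasmupr/fu, c→stik, — result: created.


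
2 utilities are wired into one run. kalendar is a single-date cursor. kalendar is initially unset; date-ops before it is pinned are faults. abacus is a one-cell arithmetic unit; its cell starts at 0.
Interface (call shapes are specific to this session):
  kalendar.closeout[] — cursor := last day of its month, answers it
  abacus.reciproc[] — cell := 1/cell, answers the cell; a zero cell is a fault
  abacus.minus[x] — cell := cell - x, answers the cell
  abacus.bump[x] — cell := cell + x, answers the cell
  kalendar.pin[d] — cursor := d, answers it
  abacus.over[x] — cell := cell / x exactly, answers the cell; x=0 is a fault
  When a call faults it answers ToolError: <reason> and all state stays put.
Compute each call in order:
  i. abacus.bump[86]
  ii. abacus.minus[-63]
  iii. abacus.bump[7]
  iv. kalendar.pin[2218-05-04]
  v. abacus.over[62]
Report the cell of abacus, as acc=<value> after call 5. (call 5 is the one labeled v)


Answer: acc=78/31

Derivation:
Invoking abacus.bump with x=86, which returns 86.
I call abacus.minus with x=-63, yielding 149.
Now I run abacus.bump with x=7, → 156.
Calling kalendar.pin with d=2218-05-04, yielding 2218-05-04.
Calling abacus.over with x=62: 78/31.


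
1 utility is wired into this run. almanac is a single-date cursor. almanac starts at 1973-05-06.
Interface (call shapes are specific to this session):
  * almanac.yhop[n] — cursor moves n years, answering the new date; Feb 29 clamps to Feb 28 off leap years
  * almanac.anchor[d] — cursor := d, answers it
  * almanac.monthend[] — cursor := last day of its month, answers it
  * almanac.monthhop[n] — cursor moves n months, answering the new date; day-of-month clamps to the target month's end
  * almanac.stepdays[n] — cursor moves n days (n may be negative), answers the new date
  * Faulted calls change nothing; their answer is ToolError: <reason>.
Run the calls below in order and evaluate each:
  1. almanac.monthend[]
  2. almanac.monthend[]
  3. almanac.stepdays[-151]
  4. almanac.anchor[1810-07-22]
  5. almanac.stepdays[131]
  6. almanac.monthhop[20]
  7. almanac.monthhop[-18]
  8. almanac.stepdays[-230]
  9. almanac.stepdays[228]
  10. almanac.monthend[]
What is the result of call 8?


Answer: 1810-06-14

Derivation:
~$ monthend
= 1973-05-31
~$ monthend
= 1973-05-31
~$ stepdays n: -151
= 1972-12-31
~$ anchor d: 1810-07-22
= 1810-07-22
~$ stepdays n: 131
= 1810-11-30
~$ monthhop n: 20
= 1812-07-30
~$ monthhop n: -18
= 1811-01-30
~$ stepdays n: -230
= 1810-06-14
~$ stepdays n: 228
= 1811-01-28
~$ monthend
= 1811-01-31


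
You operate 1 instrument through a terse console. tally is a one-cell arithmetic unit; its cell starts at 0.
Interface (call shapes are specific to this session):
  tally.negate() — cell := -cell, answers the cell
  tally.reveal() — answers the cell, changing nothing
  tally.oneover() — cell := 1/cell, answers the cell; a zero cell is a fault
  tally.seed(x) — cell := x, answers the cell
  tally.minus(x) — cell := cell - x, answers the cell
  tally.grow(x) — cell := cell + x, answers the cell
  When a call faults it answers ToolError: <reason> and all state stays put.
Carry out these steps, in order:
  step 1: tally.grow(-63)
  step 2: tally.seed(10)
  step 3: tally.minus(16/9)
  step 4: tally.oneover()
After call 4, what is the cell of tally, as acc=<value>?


Answer: acc=9/74

Derivation:
I try tally.grow(-63), and observe -63.
Then tally.seed(10), → 10.
I try tally.minus(16/9), — result: 74/9.
Using tally.oneover(), yielding 9/74.


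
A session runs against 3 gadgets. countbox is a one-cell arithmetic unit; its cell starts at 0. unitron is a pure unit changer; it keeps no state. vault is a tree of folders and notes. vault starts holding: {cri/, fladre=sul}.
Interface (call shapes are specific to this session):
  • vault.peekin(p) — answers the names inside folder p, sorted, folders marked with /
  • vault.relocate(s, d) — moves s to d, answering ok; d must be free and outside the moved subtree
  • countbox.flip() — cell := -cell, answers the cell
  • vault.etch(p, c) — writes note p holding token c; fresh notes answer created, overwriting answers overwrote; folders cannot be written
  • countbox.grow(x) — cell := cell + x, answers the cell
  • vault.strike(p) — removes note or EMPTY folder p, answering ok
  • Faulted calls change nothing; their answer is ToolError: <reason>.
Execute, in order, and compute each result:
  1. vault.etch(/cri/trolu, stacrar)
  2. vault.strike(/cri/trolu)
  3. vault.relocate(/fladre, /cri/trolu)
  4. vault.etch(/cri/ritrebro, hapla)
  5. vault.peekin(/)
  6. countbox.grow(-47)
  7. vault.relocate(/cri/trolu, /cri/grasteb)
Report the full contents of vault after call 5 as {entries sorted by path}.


[in] vault.etch p='/cri/trolu' c='stacrar'
:: created
[in] vault.strike p='/cri/trolu'
:: ok
[in] vault.relocate s='/fladre' d='/cri/trolu'
:: ok
[in] vault.etch p='/cri/ritrebro' c='hapla'
:: created
[in] vault.peekin p='/'
:: [cri/]
[in] countbox.grow x='-47'
:: -47
[in] vault.relocate s='/cri/trolu' d='/cri/grasteb'
:: ok

Answer: {cri/, cri/ritrebro=hapla, cri/trolu=sul}


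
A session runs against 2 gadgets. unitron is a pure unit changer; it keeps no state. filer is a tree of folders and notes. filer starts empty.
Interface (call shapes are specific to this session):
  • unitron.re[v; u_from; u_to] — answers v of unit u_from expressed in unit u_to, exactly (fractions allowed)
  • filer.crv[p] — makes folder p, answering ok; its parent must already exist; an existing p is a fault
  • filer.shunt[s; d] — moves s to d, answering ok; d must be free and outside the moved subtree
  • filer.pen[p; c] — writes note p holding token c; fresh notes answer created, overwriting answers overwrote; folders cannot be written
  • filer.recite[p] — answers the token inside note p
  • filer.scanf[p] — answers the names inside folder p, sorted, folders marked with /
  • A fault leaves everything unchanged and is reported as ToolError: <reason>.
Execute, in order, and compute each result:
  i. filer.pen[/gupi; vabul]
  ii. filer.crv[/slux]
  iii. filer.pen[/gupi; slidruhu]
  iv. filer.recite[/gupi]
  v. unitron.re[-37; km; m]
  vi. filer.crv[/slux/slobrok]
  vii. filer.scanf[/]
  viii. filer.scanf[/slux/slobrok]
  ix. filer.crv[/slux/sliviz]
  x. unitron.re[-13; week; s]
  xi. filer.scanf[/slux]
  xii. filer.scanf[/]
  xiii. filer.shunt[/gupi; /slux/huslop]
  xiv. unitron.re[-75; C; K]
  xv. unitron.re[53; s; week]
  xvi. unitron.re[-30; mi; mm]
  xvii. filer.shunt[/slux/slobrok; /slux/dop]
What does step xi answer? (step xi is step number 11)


Answer: [sliviz/, slobrok/]

Derivation:
I call filer.pen using p→/gupi, c→vabul, giving created.
Using filer.crv using p→/slux, → ok.
I invoke filer.pen using p→/gupi, c→slidruhu: overwrote.
Then filer.recite using p→/gupi, → slidruhu.
Invoking unitron.re using v→-37, u_from→km, u_to→m, giving -37000.
Then filer.crv using p→/slux/slobrok, and see ok.
Next I call filer.scanf using p→/, yielding [gupi, slux/].
Invoking filer.scanf using p→/slux/slobrok, and observe [].
I run filer.crv using p→/slux/sliviz, yielding ok.
Then unitron.re using v→-13, u_from→week, u_to→s, and observe -7862400.
Using filer.scanf using p→/slux, and observe [sliviz/, slobrok/].
I use filer.scanf using p→/, and get [gupi, slux/].
I use filer.shunt using s→/gupi, d→/slux/huslop, giving ok.
Now I run unitron.re using v→-75, u_from→C, u_to→K, giving 3963/20.
Next I call unitron.re using v→53, u_from→s, u_to→week, — result: 53/604800.
I call unitron.re using v→-30, u_from→mi, u_to→mm, and get -48280320.
Calling filer.shunt using s→/slux/slobrok, d→/slux/dop, — result: ok.


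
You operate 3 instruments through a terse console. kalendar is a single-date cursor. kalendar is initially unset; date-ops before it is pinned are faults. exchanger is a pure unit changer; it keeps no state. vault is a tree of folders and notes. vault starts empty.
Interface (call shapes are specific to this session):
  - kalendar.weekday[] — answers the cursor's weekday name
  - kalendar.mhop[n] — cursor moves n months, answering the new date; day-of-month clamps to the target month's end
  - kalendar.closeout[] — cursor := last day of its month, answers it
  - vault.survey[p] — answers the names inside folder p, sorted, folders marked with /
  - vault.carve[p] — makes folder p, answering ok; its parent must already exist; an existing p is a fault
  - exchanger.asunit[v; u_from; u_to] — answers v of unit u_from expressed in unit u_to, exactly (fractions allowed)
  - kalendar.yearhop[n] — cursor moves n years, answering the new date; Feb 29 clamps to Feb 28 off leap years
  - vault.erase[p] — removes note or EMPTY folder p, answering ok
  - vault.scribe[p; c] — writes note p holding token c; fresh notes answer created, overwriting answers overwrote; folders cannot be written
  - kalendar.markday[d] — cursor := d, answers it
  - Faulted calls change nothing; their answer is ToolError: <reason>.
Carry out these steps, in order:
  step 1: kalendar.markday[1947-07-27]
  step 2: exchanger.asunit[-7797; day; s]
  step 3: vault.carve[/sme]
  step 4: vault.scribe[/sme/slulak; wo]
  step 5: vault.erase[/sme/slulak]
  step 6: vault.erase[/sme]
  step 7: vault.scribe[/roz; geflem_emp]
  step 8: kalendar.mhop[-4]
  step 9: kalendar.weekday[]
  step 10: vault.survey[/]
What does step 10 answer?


·→ kalendar.markday(1947-07-27)
·← 1947-07-27
·→ exchanger.asunit(-7797, day, s)
·← -673660800
·→ vault.carve(/sme)
·← ok
·→ vault.scribe(/sme/slulak, wo)
·← created
·→ vault.erase(/sme/slulak)
·← ok
·→ vault.erase(/sme)
·← ok
·→ vault.scribe(/roz, geflem_emp)
·← created
·→ kalendar.mhop(-4)
·← 1947-03-27
·→ kalendar.weekday()
·← Thursday
·→ vault.survey(/)
·← [roz]

Answer: [roz]


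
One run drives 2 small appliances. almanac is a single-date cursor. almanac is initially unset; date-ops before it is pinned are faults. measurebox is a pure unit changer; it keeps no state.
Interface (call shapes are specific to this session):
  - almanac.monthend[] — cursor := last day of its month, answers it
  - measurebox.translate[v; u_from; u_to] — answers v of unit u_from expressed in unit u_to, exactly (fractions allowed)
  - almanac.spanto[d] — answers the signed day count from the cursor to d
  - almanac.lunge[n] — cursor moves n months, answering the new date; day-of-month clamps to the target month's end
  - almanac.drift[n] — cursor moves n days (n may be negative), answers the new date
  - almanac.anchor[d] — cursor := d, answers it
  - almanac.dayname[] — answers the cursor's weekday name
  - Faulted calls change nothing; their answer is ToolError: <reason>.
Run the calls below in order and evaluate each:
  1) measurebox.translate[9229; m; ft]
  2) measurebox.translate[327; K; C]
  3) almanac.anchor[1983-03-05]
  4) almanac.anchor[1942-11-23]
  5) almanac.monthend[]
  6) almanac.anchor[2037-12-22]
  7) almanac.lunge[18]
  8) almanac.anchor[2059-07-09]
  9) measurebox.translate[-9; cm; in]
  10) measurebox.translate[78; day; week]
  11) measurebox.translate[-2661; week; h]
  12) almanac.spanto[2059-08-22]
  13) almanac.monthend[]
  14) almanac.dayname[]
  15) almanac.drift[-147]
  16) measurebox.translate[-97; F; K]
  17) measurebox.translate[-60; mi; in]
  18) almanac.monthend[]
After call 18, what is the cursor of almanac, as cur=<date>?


Answer: cur=2059-03-31

Derivation:
I invoke translate with v='9229', u_from='m', u_to='ft', — result: 11536250/381.
I run translate with v='327', u_from='K', u_to='C', → 1077/20.
I run anchor with d='1983-03-05', and see 1983-03-05.
Calling anchor with d='1942-11-23', and observe 1942-11-23.
I call monthend(), and get 1942-11-30.
I run anchor with d='2037-12-22', and see 2037-12-22.
I run lunge with n='18', yielding 2039-06-22.
I call anchor with d='2059-07-09', and observe 2059-07-09.
I invoke translate with v='-9', u_from='cm', u_to='in', and see -450/127.
I invoke translate with v='78', u_from='day', u_to='week', which returns 78/7.
Using translate with v='-2661', u_from='week', u_to='h', and get -447048.
Next I call spanto with d='2059-08-22', → 44.
Invoking monthend, and get 2059-07-31.
I try dayname(), and get Thursday.
Then drift with n='-147', giving 2059-03-06.
I try translate with v='-97', u_from='F', u_to='K', and get 12089/60.
Invoking translate with v='-60', u_from='mi', u_to='in', — result: -3801600.
I run monthend(), — result: 2059-03-31.


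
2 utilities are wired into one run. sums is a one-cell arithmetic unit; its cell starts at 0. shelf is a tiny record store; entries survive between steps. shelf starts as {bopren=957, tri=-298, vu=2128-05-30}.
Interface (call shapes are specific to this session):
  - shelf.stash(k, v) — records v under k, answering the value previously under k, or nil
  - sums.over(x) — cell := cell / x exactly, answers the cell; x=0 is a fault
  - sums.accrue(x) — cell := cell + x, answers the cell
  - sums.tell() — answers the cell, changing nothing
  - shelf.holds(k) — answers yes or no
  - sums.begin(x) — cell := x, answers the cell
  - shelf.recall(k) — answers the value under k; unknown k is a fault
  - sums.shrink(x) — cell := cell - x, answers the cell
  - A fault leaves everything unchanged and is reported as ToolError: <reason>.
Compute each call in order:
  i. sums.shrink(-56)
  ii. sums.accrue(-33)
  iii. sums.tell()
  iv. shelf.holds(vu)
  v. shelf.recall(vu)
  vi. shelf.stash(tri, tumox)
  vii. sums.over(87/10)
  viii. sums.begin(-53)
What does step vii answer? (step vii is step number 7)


// 1. sums.shrink(-56) -> 56
// 2. sums.accrue(-33) -> 23
// 3. sums.tell() -> 23
// 4. shelf.holds(vu) -> yes
// 5. shelf.recall(vu) -> 2128-05-30
// 6. shelf.stash(tri, tumox) -> -298
// 7. sums.over(87/10) -> 230/87
// 8. sums.begin(-53) -> -53

Answer: 230/87


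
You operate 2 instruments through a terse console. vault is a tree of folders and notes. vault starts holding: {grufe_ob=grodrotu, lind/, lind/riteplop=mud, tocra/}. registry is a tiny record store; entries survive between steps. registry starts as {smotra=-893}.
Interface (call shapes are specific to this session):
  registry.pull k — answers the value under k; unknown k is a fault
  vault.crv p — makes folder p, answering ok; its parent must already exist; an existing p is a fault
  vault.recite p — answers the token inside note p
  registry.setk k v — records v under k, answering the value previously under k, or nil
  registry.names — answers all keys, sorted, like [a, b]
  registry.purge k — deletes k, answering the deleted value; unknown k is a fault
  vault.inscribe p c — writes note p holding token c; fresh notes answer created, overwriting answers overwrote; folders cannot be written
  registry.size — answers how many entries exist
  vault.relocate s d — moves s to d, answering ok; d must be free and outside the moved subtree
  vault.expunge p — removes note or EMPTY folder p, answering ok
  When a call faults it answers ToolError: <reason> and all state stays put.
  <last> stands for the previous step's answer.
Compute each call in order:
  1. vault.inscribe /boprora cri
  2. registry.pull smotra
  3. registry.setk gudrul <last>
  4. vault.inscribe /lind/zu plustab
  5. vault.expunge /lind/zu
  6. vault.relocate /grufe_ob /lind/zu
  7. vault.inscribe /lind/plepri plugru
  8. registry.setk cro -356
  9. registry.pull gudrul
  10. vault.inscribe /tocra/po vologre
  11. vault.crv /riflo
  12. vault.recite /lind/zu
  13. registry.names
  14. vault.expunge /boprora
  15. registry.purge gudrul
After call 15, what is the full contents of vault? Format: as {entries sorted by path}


% inscribe(p=/boprora, c=cri) ~> created
% pull(k=smotra) ~> -893
% setk(k=gudrul, v=<last>) ~> nil
% inscribe(p=/lind/zu, c=plustab) ~> created
% expunge(p=/lind/zu) ~> ok
% relocate(s=/grufe_ob, d=/lind/zu) ~> ok
% inscribe(p=/lind/plepri, c=plugru) ~> created
% setk(k=cro, v=-356) ~> nil
% pull(k=gudrul) ~> -893
% inscribe(p=/tocra/po, c=vologre) ~> created
% crv(p=/riflo) ~> ok
% recite(p=/lind/zu) ~> grodrotu
% names() ~> [cro, gudrul, smotra]
% expunge(p=/boprora) ~> ok
% purge(k=gudrul) ~> -893

Answer: {lind/, lind/plepri=plugru, lind/riteplop=mud, lind/zu=grodrotu, riflo/, tocra/, tocra/po=vologre}


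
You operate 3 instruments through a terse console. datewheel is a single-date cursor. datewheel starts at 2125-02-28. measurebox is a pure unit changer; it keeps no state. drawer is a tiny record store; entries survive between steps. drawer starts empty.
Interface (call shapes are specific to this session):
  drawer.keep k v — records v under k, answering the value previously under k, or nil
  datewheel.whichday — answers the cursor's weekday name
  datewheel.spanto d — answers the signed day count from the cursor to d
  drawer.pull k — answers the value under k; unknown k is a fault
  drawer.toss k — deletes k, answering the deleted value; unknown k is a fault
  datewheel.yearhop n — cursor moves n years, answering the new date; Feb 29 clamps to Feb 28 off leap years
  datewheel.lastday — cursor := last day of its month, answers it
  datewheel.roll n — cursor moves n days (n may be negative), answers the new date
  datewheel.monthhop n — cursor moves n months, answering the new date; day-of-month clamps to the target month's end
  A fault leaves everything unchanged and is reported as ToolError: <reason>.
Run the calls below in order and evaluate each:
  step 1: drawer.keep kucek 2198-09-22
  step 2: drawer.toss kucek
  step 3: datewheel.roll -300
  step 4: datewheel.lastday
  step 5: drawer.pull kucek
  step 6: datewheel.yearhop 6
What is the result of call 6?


Answer: 2130-05-31

Derivation:
>>> drawer.keep k='kucek' v='2198-09-22'
:: nil
>>> drawer.toss k='kucek'
:: 2198-09-22
>>> datewheel.roll n='-300'
:: 2124-05-04
>>> datewheel.lastday
:: 2124-05-31
>>> drawer.pull k='kucek'
:: ToolError: no such key kucek
>>> datewheel.yearhop n='6'
:: 2130-05-31
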